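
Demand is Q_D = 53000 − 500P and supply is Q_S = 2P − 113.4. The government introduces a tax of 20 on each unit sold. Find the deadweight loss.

In inverse form: demand P = 106 − 0.002Q, supply P = 56.7 + 0.5Q.
Competitive equilibrium: 106 − 0.002Q = 56.7 + 0.5Q → Q* = 98.2072, P* = 105.8036.
With the tax, the buyer price exceeds the seller price by 20: (106 − 0.002Q) − (56.7 + 0.5Q) = 20 → Q' = 58.3665.
ΔQ = 98.2072 − 58.3665 = 39.8407; the wedge equals the tax, 20.
Deadweight loss = ½ × 39.8407 × 20 = 398.41.

398.41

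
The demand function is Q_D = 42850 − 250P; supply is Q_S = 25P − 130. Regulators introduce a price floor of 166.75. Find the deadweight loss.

150414.80

In inverse form: demand P = 171.4 − 0.004Q, supply P = 5.2 + 0.04Q.
Competitive equilibrium: 171.4 − 0.004Q = 5.2 + 0.04Q → Q* = 3777.2727, P* = 156.2909.
At the floor P = 166.75, quantity demanded = (171.4 − 166.75)/0.004 = 1162.5.
Sellers' marginal cost at Q' = 1162.5: 5.2 + 0.04·1162.5 = 51.7.
ΔQ = 3777.2727 − 1162.5 = 2614.7727; wedge = 166.75 − 51.7 = 115.05.
Welfare loss = ½ × 2614.7727 × 115.05 = 150414.80.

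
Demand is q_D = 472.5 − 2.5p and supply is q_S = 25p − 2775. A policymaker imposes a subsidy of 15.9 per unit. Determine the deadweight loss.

In inverse form: demand p = 189 − 0.4q, supply p = 111 + 0.04q.
Competitive equilibrium: 189 − 0.4q = 111 + 0.04q → q* = 177.2727, p* = 118.0909.
The subsidy lowers effective supply by 15.9: p = 95.1 + 0.04q.
New quantity: 189 − 0.4q = 95.1 + 0.04q → q' = 213.4091.
Overproduction Δq = 213.4091 − 177.2727 = 36.1364; wedge = subsidy = 15.9.
The triangle = ½ × 36.1364 × 15.9 = 287.28.

287.28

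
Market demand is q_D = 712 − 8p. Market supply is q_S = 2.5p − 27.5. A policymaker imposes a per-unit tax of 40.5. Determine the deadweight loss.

In inverse form: demand p = 89 − 0.125q, supply p = 11 + 0.4q.
Competitive equilibrium: 89 − 0.125q = 11 + 0.4q → q* = 148.5714, p* = 70.4286.
With the tax, the buyer price exceeds the seller price by 40.5: (89 − 0.125q) − (11 + 0.4q) = 40.5 → q' = 71.4286.
Δq = 148.5714 − 71.4286 = 77.1428; the wedge equals the tax, 40.5.
Deadweight loss = ½ × 77.1428 × 40.5 = 1562.14.

1562.14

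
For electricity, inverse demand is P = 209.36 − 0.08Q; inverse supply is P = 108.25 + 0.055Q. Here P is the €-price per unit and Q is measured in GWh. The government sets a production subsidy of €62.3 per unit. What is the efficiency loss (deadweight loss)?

Competitive equilibrium: 209.36 − 0.08Q = 108.25 + 0.055Q → Q* = 748.963, P* = 149.443.
The subsidy lowers effective supply by 62.3: P = 45.95 + 0.055Q.
New quantity: 209.36 − 0.08Q = 45.95 + 0.055Q → Q' = 1210.4444.
Overproduction ΔQ = 1210.4444 − 748.963 = 461.4814; wedge = subsidy = 62.3.
Deadweight loss = ½ × 461.4814 × 62.3 = €14375.15.

€14375.15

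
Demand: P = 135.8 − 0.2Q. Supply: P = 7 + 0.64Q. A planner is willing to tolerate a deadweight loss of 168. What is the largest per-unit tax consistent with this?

16.8

Competitive equilibrium: 135.8 − 0.2Q = 7 + 0.64Q → Q* = 153.3333, P* = 105.1333.
A tax t gives ΔQ = t/0.84 and wedge t, so DWL = t²/1.68.
t²/1.68 = 168 → t² = 282.24 → t = 16.8.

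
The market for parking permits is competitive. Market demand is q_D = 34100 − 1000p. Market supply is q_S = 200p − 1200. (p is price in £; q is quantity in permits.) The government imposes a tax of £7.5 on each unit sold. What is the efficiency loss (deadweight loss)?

In inverse form: demand p = 34.1 − 0.001q, supply p = 6 + 0.005q.
Competitive equilibrium: 34.1 − 0.001q = 6 + 0.005q → q* = 4683.3333, p* = 29.4167.
With the tax, the buyer price exceeds the seller price by 7.5: (34.1 − 0.001q) − (6 + 0.005q) = 7.5 → q' = 3433.3333.
Δq = 4683.3333 − 3433.3333 = 1250; the wedge equals the tax, 7.5.
Deadweight loss = ½ × 1250 × 7.5 = £4687.50.

£4687.50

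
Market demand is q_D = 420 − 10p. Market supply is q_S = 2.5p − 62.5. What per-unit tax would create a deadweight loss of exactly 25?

5

In inverse form: demand p = 42 − 0.1q, supply p = 25 + 0.4q.
Competitive equilibrium: 42 − 0.1q = 25 + 0.4q → q* = 34, p* = 38.6.
A tax t gives Δq = t/0.5 and wedge t, so DWL = t²/1.
t²/1 = 25 → t² = 25 → t = 5.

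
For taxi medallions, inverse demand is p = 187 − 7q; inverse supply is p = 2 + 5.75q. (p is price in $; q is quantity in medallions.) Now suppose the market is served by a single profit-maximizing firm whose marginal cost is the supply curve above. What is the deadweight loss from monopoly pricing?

$168.60

Competitive equilibrium: 187 − 7q = 2 + 5.75q → q* = 14.5098, p* = 85.4314.
Marginal revenue: MR = 187 − 14q. Set MR = MC: 187 − 14q = 2 + 5.75q → q_m = 9.3671.
Price p_m = 187 − 7·9.3671 = 121.4303; MC(q_m) = 2 + 5.75·9.3671 = 55.8608.
Competitive q* = 14.5098, so Δq = 5.1427; wedge = 121.4303 − 55.8608 = 65.5695.
DWL = ½ × 5.1427 × 65.5695 = $168.60.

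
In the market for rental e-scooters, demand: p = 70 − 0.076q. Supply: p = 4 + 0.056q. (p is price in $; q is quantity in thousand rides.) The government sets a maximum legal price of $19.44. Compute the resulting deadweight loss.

Competitive equilibrium: 70 − 0.076q = 4 + 0.056q → q* = 500, p* = 32.
At the ceiling p = 19.44, quantity supplied = (19.44 − 4)/0.056 = 275.7143.
Willingness to pay at q' = 275.7143: 70 − 0.076·275.7143 = 49.0457.
Δq = 500 − 275.7143 = 224.2857; wedge = 49.0457 − 19.44 = 29.6057.
Welfare loss = ½ × 224.2857 × 29.6057 = $3320.07 thousand.

$3320.07 thousand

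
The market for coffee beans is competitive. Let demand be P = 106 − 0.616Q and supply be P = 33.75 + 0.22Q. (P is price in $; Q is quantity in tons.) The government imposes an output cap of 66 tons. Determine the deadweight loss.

Competitive equilibrium: 106 − 0.616Q = 33.75 + 0.22Q → Q* = 86.4234, P* = 52.7632.
At Q = 66: demand price = 106 − 0.616·66 = 65.344; supply price = 33.75 + 0.22·66 = 48.27.
ΔQ = 86.4234 − 66 = 20.4234; wedge = 65.344 − 48.27 = 17.074.
Welfare loss = ½ × 20.4234 × 17.074 = $174.35.

$174.35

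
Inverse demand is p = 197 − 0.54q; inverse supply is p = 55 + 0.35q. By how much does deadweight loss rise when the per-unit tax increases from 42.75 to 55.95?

731.93

Competitive equilibrium: 197 − 0.54q = 55 + 0.35q → q* = 159.5506, p* = 110.8427.
For a per-unit tax t: Δq = t/0.89, so DWL = ½·t·(t/0.89) = t²/1.78.
At t = 42.75: DWL = 1026.721. At t = 55.95: DWL = 1758.653.
Increase = 1758.653 − 1026.721 = 731.93.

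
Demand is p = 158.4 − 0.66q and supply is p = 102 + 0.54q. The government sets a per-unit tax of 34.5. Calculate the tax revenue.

Competitive equilibrium: 158.4 − 0.66q = 102 + 0.54q → q* = 47, p* = 127.38.
With the tax, the buyer price exceeds the seller price by 34.5: (158.4 − 0.66q) − (102 + 0.54q) = 34.5 → q' = 18.25.
Tax revenue = 34.5 × 18.25 = 629.625.

629.625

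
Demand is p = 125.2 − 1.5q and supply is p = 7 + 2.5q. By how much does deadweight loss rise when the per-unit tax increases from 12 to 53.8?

343.805

Competitive equilibrium: 125.2 − 1.5q = 7 + 2.5q → q* = 29.55, p* = 80.875.
For a per-unit tax t: Δq = t/4, so DWL = ½·t·(t/4) = t²/8.
At t = 12: DWL = 18. At t = 53.8: DWL = 361.805.
Increase = 361.805 − 18 = 343.805.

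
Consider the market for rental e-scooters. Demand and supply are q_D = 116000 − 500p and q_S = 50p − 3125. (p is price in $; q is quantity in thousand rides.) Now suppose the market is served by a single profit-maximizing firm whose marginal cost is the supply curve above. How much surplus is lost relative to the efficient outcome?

In inverse form: demand p = 232 − 0.002q, supply p = 62.5 + 0.02q.
Competitive equilibrium: 232 − 0.002q = 62.5 + 0.02q → q* = 7704.5455, p* = 216.5909.
Marginal revenue: MR = 232 − 0.004q. Set MR = MC: 232 − 0.004q = 62.5 + 0.02q → q_m = 7062.5.
Price p_m = 232 − 0.002·7062.5 = 217.875; MC(q_m) = 62.5 + 0.02·7062.5 = 203.75.
Competitive q* = 7704.5455, so Δq = 642.0455; wedge = 217.875 − 203.75 = 14.125.
Welfare loss = ½ × 642.0455 × 14.125 = $4534.45 thousand.

$4534.45 thousand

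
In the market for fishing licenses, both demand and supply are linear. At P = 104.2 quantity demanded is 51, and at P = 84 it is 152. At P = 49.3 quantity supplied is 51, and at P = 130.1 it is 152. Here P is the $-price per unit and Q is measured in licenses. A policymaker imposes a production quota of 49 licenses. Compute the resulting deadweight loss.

Demand slope = (84 − 104.2)/(152 − 51) = −0.2, so P = 114.4 − 0.2Q.
Supply slope = (130.1 − 49.3)/(152 − 51) = 0.8, so P = 8.5 + 0.8Q.
Competitive equilibrium: 114.4 − 0.2Q = 8.5 + 0.8Q → Q* = 105.9, P* = 93.22.
At Q = 49: demand price = 114.4 − 0.2·49 = 104.6; supply price = 8.5 + 0.8·49 = 47.7.
ΔQ = 105.9 − 49 = 56.9; wedge = 104.6 − 47.7 = 56.9.
Deadweight loss = ½ × 56.9 × 56.9 = $1618.805.

$1618.805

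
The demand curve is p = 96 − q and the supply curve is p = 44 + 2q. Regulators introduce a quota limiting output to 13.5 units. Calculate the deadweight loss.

Competitive equilibrium: 96 − q = 44 + 2q → q* = 17.3333, p* = 78.6667.
At q = 13.5: demand price = 96 − 1·13.5 = 82.5; supply price = 44 + 2·13.5 = 71.
Δq = 17.3333 − 13.5 = 3.8333; wedge = 82.5 − 71 = 11.5.
DWL = ½ × 3.8333 × 11.5 = 22.04.

22.04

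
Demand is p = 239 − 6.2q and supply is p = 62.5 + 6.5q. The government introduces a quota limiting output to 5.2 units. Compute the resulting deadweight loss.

480.37

Competitive equilibrium: 239 − 6.2q = 62.5 + 6.5q → q* = 13.8976, p* = 152.8346.
At q = 5.2: demand price = 239 − 6.2·5.2 = 206.76; supply price = 62.5 + 6.5·5.2 = 96.3.
Δq = 13.8976 − 5.2 = 8.6976; wedge = 206.76 − 96.3 = 110.46.
Deadweight loss = ½ × 8.6976 × 110.46 = 480.37.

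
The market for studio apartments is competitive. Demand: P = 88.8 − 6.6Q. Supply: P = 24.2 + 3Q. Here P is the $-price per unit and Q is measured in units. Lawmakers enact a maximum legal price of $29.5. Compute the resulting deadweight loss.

Competitive equilibrium: 88.8 − 6.6Q = 24.2 + 3Q → Q* = 6.7292, P* = 44.3875.
At the ceiling P = 29.5, quantity supplied = (29.5 − 24.2)/3 = 1.7667.
Willingness to pay at Q' = 1.7667: 88.8 − 6.6·1.7667 = 77.1398.
ΔQ = 6.7292 − 1.7667 = 4.9625; wedge = 77.1398 − 29.5 = 47.6398.
Deadweight loss = ½ × 4.9625 × 47.6398 = $118.21.

$118.21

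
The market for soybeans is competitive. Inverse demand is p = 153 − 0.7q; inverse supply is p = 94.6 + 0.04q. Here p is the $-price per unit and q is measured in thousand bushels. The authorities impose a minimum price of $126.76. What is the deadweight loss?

Competitive equilibrium: 153 − 0.7q = 94.6 + 0.04q → q* = 78.9189, p* = 97.7568.
At the floor p = 126.76, quantity demanded = (153 − 126.76)/0.7 = 37.4857.
Sellers' marginal cost at q' = 37.4857: 94.6 + 0.04·37.4857 = 96.0994.
Δq = 78.9189 − 37.4857 = 41.4332; wedge = 126.76 − 96.0994 = 30.6606.
Welfare loss = ½ × 41.4332 × 30.6606 = $635.18 thousand.

$635.18 thousand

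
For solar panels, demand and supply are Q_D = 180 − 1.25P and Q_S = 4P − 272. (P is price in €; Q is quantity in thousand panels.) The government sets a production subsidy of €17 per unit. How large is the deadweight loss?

In inverse form: demand P = 144 − 0.8Q, supply P = 68 + 0.25Q.
Competitive equilibrium: 144 − 0.8Q = 68 + 0.25Q → Q* = 72.381, P* = 86.0952.
The subsidy lowers effective supply by 17: P = 51 + 0.25Q.
New quantity: 144 − 0.8Q = 51 + 0.25Q → Q' = 88.5714.
Overproduction ΔQ = 88.5714 − 72.381 = 16.1904; wedge = subsidy = 17.
Welfare loss = ½ × 16.1904 × 17 = €137.62 thousand.

€137.62 thousand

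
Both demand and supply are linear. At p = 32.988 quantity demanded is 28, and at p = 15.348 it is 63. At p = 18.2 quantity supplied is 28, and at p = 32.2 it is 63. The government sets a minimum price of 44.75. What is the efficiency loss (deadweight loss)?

Demand slope = (15.348 − 32.988)/(63 − 28) = −0.504, so p = 47.1 − 0.504q.
Supply slope = (32.2 − 18.2)/(63 − 28) = 0.4, so p = 7 + 0.4q.
Competitive equilibrium: 47.1 − 0.504q = 7 + 0.4q → q* = 44.3584, p* = 24.7434.
At the floor p = 44.75, quantity demanded = (47.1 − 44.75)/0.504 = 4.6627.
Sellers' marginal cost at q' = 4.6627: 7 + 0.4·4.6627 = 8.8651.
Δq = 44.3584 − 4.6627 = 39.6957; wedge = 44.75 − 8.8651 = 35.8849.
The triangle = ½ × 39.6957 × 35.8849 = 712.24.

712.24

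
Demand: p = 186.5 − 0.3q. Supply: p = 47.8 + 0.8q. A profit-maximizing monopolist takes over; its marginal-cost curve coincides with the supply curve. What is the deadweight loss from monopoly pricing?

Competitive equilibrium: 186.5 − 0.3q = 47.8 + 0.8q → q* = 126.0909, p* = 148.6727.
Marginal revenue: MR = 186.5 − 0.6q. Set MR = MC: 186.5 − 0.6q = 47.8 + 0.8q → q_m = 99.0714.
Price p_m = 186.5 − 0.3·99.0714 = 156.7786; MC(q_m) = 47.8 + 0.8·99.0714 = 127.0571.
Competitive q* = 126.0909, so Δq = 27.0195; wedge = 156.7786 − 127.0571 = 29.7215.
Deadweight loss = ½ × 27.0195 × 29.7215 = 401.53.

401.53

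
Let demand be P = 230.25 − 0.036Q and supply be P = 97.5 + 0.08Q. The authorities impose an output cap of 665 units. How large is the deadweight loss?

Competitive equilibrium: 230.25 − 0.036Q = 97.5 + 0.08Q → Q* = 1144.3966, P* = 189.0517.
At Q = 665: demand price = 230.25 − 0.036·665 = 206.31; supply price = 97.5 + 0.08·665 = 150.7.
ΔQ = 1144.3966 − 665 = 479.3966; wedge = 206.31 − 150.7 = 55.61.
Deadweight loss = ½ × 479.3966 × 55.61 = 13329.62.

13329.62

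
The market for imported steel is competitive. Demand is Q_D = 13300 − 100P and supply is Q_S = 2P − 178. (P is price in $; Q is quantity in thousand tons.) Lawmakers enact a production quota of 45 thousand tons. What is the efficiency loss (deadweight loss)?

$434.41 thousand

In inverse form: demand P = 133 − 0.01Q, supply P = 89 + 0.5Q.
Competitive equilibrium: 133 − 0.01Q = 89 + 0.5Q → Q* = 86.2745, P* = 132.1373.
At Q = 45: demand price = 133 − 0.01·45 = 132.55; supply price = 89 + 0.5·45 = 111.5.
ΔQ = 86.2745 − 45 = 41.2745; wedge = 132.55 − 111.5 = 21.05.
The triangle = ½ × 41.2745 × 21.05 = $434.41 thousand.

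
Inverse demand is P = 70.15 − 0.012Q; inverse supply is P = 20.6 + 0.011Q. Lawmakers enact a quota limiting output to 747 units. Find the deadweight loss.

22777.22

Competitive equilibrium: 70.15 − 0.012Q = 20.6 + 0.011Q → Q* = 2154.3478, P* = 44.2978.
At Q = 747: demand price = 70.15 − 0.012·747 = 61.186; supply price = 20.6 + 0.011·747 = 28.817.
ΔQ = 2154.3478 − 747 = 1407.3478; wedge = 61.186 − 28.817 = 32.369.
Deadweight loss = ½ × 1407.3478 × 32.369 = 22777.22.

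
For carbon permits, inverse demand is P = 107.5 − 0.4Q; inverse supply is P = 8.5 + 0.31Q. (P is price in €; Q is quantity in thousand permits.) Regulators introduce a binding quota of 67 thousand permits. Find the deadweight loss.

Competitive equilibrium: 107.5 − 0.4Q = 8.5 + 0.31Q → Q* = 139.4366, P* = 51.7254.
At Q = 67: demand price = 107.5 − 0.4·67 = 80.7; supply price = 8.5 + 0.31·67 = 29.27.
ΔQ = 139.4366 − 67 = 72.4366; wedge = 80.7 − 29.27 = 51.43.
Welfare loss = ½ × 72.4366 × 51.43 = €1862.71 thousand.

€1862.71 thousand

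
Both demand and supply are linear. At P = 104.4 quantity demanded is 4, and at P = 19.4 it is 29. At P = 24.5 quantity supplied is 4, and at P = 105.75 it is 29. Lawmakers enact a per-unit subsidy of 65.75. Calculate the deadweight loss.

325.04

Demand slope = (19.4 − 104.4)/(29 − 4) = −3.4, so P = 118 − 3.4Q.
Supply slope = (105.75 − 24.5)/(29 − 4) = 3.25, so P = 11.5 + 3.25Q.
Competitive equilibrium: 118 − 3.4Q = 11.5 + 3.25Q → Q* = 16.015, P* = 63.5489.
The subsidy lowers effective supply by 65.75: P = 3.25Q − 54.25.
New quantity: 118 − 3.4Q = 3.25Q − 54.25 → Q' = 25.9023.
Overproduction ΔQ = 25.9023 − 16.015 = 9.8873; wedge = subsidy = 65.75.
The triangle = ½ × 9.8873 × 65.75 = 325.04.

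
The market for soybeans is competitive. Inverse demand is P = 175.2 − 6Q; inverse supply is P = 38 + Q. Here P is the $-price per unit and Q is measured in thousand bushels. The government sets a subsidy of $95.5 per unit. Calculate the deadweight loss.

Competitive equilibrium: 175.2 − 6Q = 38 + Q → Q* = 19.6, P* = 57.6.
The subsidy lowers effective supply by 95.5: P = Q − 57.5.
New quantity: 175.2 − 6Q = Q − 57.5 → Q' = 33.2429.
Overproduction ΔQ = 33.2429 − 19.6 = 13.6429; wedge = subsidy = 95.5.
Deadweight loss = ½ × 13.6429 × 95.5 = $651.45 thousand.

$651.45 thousand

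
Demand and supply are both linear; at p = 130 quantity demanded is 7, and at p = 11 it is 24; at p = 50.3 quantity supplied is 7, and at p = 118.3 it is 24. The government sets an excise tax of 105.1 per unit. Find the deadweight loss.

502.09

Demand slope = (11 − 130)/(24 − 7) = −7, so p = 179 − 7q.
Supply slope = (118.3 − 50.3)/(24 − 7) = 4, so p = 22.3 + 4q.
Competitive equilibrium: 179 − 7q = 22.3 + 4q → q* = 14.2455, p* = 79.2818.
With the tax, the buyer price exceeds the seller price by 105.1: (179 − 7q) − (22.3 + 4q) = 105.1 → q' = 4.6909.
Δq = 14.2455 − 4.6909 = 9.5546; the wedge equals the tax, 105.1.
Welfare loss = ½ × 9.5546 × 105.1 = 502.09.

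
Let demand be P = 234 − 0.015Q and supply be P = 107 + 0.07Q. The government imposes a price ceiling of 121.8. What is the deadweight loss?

Competitive equilibrium: 234 − 0.015Q = 107 + 0.07Q → Q* = 1494.11765, P* = 211.58824.
At the ceiling P = 121.8, quantity supplied = (121.8 − 107)/0.07 = 211.42857.
Willingness to pay at Q' = 211.42857: 234 − 0.015·211.42857 = 230.82857.
ΔQ = 1494.11765 − 211.42857 = 1282.68908; wedge = 230.82857 − 121.8 = 109.02857.
Welfare loss = ½ × 1282.68908 × 109.02857 = 69924.88.

69924.88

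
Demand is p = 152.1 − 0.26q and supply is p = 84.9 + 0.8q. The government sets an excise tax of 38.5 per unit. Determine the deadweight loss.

699.17

Competitive equilibrium: 152.1 − 0.26q = 84.9 + 0.8q → q* = 63.3962, p* = 135.617.
With the tax, the buyer price exceeds the seller price by 38.5: (152.1 − 0.26q) − (84.9 + 0.8q) = 38.5 → q' = 27.0755.
Δq = 63.3962 − 27.0755 = 36.3207; the wedge equals the tax, 38.5.
Welfare loss = ½ × 36.3207 × 38.5 = 699.17.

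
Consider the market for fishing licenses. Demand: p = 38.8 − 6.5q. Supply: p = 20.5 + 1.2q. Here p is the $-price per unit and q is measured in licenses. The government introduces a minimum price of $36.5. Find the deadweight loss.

Competitive equilibrium: 38.8 − 6.5q = 20.5 + 1.2q → q* = 2.3766, p* = 23.3519.
At the floor p = 36.5, quantity demanded = (38.8 − 36.5)/6.5 = 0.3538.
Sellers' marginal cost at q' = 0.3538: 20.5 + 1.2·0.3538 = 20.9246.
Δq = 2.3766 − 0.3538 = 2.0228; wedge = 36.5 − 20.9246 = 15.5754.
Welfare loss = ½ × 2.0228 × 15.5754 = $15.75.

$15.75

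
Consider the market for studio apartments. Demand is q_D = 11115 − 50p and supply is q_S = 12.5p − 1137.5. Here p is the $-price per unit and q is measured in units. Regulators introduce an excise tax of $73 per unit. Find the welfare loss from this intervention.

$26645

In inverse form: demand p = 222.3 − 0.02q, supply p = 91 + 0.08q.
Competitive equilibrium: 222.3 − 0.02q = 91 + 0.08q → q* = 1313, p* = 196.04.
With the tax, the buyer price exceeds the seller price by 73: (222.3 − 0.02q) − (91 + 0.08q) = 73 → q' = 583.
Δq = 1313 − 583 = 730; the wedge equals the tax, 73.
Deadweight loss = ½ × 730 × 73 = $26645.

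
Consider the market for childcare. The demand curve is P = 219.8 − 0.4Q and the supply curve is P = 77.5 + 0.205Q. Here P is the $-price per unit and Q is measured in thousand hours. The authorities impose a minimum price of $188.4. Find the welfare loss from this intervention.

Competitive equilibrium: 219.8 − 0.4Q = 77.5 + 0.205Q → Q* = 235.2066, P* = 125.7174.
At the floor P = 188.4, quantity demanded = (219.8 − 188.4)/0.4 = 78.5.
Sellers' marginal cost at Q' = 78.5: 77.5 + 0.205·78.5 = 93.5925.
ΔQ = 235.2066 − 78.5 = 156.7066; wedge = 188.4 − 93.5925 = 94.8075.
Welfare loss = ½ × 156.7066 × 94.8075 = $7428.48 thousand.

$7428.48 thousand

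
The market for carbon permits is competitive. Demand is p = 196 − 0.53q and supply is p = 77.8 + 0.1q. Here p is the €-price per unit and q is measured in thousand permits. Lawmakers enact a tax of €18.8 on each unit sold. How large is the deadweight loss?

€280.51 thousand

Competitive equilibrium: 196 − 0.53q = 77.8 + 0.1q → q* = 187.619, p* = 96.5619.
With the tax, the buyer price exceeds the seller price by 18.8: (196 − 0.53q) − (77.8 + 0.1q) = 18.8 → q' = 157.7778.
Δq = 187.619 − 157.7778 = 29.8412; the wedge equals the tax, 18.8.
The triangle = ½ × 29.8412 × 18.8 = €280.51 thousand.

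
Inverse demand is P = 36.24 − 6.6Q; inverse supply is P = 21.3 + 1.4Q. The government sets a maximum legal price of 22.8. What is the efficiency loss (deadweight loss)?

Competitive equilibrium: 36.24 − 6.6Q = 21.3 + 1.4Q → Q* = 1.8675, P* = 23.9145.
At the ceiling P = 22.8, quantity supplied = (22.8 − 21.3)/1.4 = 1.07143.
Willingness to pay at Q' = 1.07143: 36.24 − 6.6·1.07143 = 29.16856.
ΔQ = 1.8675 − 1.07143 = 0.79607; wedge = 29.16856 − 22.8 = 6.36856.
The triangle = ½ × 0.79607 × 6.36856 = 2.53.

2.53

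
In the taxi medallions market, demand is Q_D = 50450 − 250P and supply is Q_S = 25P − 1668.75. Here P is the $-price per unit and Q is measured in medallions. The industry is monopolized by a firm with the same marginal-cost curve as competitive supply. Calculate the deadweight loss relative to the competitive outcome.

In inverse form: demand P = 201.8 − 0.004Q, supply P = 66.75 + 0.04Q.
Competitive equilibrium: 201.8 − 0.004Q = 66.75 + 0.04Q → Q* = 3069.318182, P* = 189.522727.
Marginal revenue: MR = 201.8 − 0.008Q. Set MR = MC: 201.8 − 0.008Q = 66.75 + 0.04Q → Q_m = 2813.541667.
Price P_m = 201.8 − 0.004·2813.541667 = 190.545833; MC(Q_m) = 66.75 + 0.04·2813.541667 = 179.291667.
Competitive Q* = 3069.318182, so ΔQ = 255.776515; wedge = 190.545833 − 179.291667 = 11.254166.
The triangle = ½ × 255.776515 × 11.254166 = $1439.28.

$1439.28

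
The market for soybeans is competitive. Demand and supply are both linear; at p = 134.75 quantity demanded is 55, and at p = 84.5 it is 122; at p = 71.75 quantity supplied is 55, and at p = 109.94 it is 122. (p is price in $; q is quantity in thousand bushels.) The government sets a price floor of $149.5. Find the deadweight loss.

Demand slope = (84.5 − 134.75)/(122 − 55) = −0.75, so p = 176 − 0.75q.
Supply slope = (109.94 − 71.75)/(122 − 55) = 0.57, so p = 40.4 + 0.57q.
Competitive equilibrium: 176 − 0.75q = 40.4 + 0.57q → q* = 102.72727, p* = 98.95455.
At the floor p = 149.5, quantity demanded = (176 − 149.5)/0.75 = 35.33333.
Sellers' marginal cost at q' = 35.33333: 40.4 + 0.57·35.33333 = 60.54.
Δq = 102.72727 − 35.33333 = 67.39394; wedge = 149.5 − 60.54 = 88.96.
The triangle = ½ × 67.39394 × 88.96 = $2997.68 thousand.

$2997.68 thousand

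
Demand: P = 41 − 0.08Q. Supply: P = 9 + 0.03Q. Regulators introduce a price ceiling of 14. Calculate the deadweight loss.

Competitive equilibrium: 41 − 0.08Q = 9 + 0.03Q → Q* = 290.9091, P* = 17.7273.
At the ceiling P = 14, quantity supplied = (14 − 9)/0.03 = 166.6667.
Willingness to pay at Q' = 166.6667: 41 − 0.08·166.6667 = 27.6667.
ΔQ = 290.9091 − 166.6667 = 124.2424; wedge = 27.6667 − 14 = 13.6667.
Deadweight loss = ½ × 124.2424 × 13.6667 = 848.99.

848.99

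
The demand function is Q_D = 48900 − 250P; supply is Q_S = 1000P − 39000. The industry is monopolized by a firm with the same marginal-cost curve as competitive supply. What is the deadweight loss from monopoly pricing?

In inverse form: demand P = 195.6 − 0.004Q, supply P = 39 + 0.001Q.
Competitive equilibrium: 195.6 − 0.004Q = 39 + 0.001Q → Q* = 31320, P* = 70.32.
Marginal revenue: MR = 195.6 − 0.008Q. Set MR = MC: 195.6 − 0.008Q = 39 + 0.001Q → Q_m = 17400.
Price P_m = 195.6 − 0.004·17400 = 126; MC(Q_m) = 39 + 0.001·17400 = 56.4.
Competitive Q* = 31320, so ΔQ = 13920; wedge = 126 − 56.4 = 69.6.
Deadweight loss = ½ × 13920 × 69.6 = 484416.

484416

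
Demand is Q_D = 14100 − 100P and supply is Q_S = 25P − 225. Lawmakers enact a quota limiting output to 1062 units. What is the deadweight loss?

In inverse form: demand P = 141 − 0.01Q, supply P = 9 + 0.04Q.
Competitive equilibrium: 141 − 0.01Q = 9 + 0.04Q → Q* = 2640, P* = 114.6.
At Q = 1062: demand price = 141 − 0.01·1062 = 130.38; supply price = 9 + 0.04·1062 = 51.48.
ΔQ = 2640 − 1062 = 1578; wedge = 130.38 − 51.48 = 78.9.
DWL = ½ × 1578 × 78.9 = 62252.10.

62252.10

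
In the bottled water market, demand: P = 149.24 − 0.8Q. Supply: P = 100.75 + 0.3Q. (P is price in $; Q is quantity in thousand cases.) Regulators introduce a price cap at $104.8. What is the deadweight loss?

$514.39 thousand

Competitive equilibrium: 149.24 − 0.8Q = 100.75 + 0.3Q → Q* = 44.0818, P* = 113.9745.
At the ceiling P = 104.8, quantity supplied = (104.8 − 100.75)/0.3 = 13.5.
Willingness to pay at Q' = 13.5: 149.24 − 0.8·13.5 = 138.44.
ΔQ = 44.0818 − 13.5 = 30.5818; wedge = 138.44 − 104.8 = 33.64.
Welfare loss = ½ × 30.5818 × 33.64 = $514.39 thousand.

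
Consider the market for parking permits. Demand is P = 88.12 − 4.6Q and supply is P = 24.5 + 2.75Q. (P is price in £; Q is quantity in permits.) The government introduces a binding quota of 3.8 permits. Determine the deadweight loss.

Competitive equilibrium: 88.12 − 4.6Q = 24.5 + 2.75Q → Q* = 8.6558, P* = 48.3034.
At Q = 3.8: demand price = 88.12 − 4.6·3.8 = 70.64; supply price = 24.5 + 2.75·3.8 = 34.95.
ΔQ = 8.6558 − 3.8 = 4.8558; wedge = 70.64 − 34.95 = 35.69.
DWL = ½ × 4.8558 × 35.69 = £86.65.

£86.65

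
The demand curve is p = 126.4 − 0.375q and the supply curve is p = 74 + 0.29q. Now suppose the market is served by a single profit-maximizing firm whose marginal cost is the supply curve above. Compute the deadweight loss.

268.42

Competitive equilibrium: 126.4 − 0.375q = 74 + 0.29q → q* = 78.797, p* = 96.8511.
Marginal revenue: MR = 126.4 − 0.75q. Set MR = MC: 126.4 − 0.75q = 74 + 0.29q → q_m = 50.3846.
Price p_m = 126.4 − 0.375·50.3846 = 107.5058; MC(q_m) = 74 + 0.29·50.3846 = 88.6115.
Competitive q* = 78.797, so Δq = 28.4124; wedge = 107.5058 − 88.6115 = 18.8943.
DWL = ½ × 28.4124 × 18.8943 = 268.42.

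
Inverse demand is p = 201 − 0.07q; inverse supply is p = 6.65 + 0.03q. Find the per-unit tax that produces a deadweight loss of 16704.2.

Competitive equilibrium: 201 − 0.07q = 6.65 + 0.03q → q* = 1943.5, p* = 64.955.
A tax t gives Δq = t/0.1 and wedge t, so DWL = t²/0.2.
t²/0.2 = 16704.2 → t² = 3340.84 → t = 57.8.

57.8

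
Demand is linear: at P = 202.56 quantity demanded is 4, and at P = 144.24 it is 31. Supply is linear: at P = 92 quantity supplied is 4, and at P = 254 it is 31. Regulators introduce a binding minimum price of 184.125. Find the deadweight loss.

Demand slope = (144.24 − 202.56)/(31 − 4) = −2.16, so P = 211.2 − 2.16Q.
Supply slope = (254 − 92)/(31 − 4) = 6, so P = 68 + 6Q.
Competitive equilibrium: 211.2 − 2.16Q = 68 + 6Q → Q* = 17.549, P* = 173.2941.
At the floor P = 184.125, quantity demanded = (211.2 − 184.125)/2.16 = 12.5347.
Sellers' marginal cost at Q' = 12.5347: 68 + 6·12.5347 = 143.2082.
ΔQ = 17.549 − 12.5347 = 5.0143; wedge = 184.125 − 143.2082 = 40.9168.
Welfare loss = ½ × 5.0143 × 40.9168 = 102.58.

102.58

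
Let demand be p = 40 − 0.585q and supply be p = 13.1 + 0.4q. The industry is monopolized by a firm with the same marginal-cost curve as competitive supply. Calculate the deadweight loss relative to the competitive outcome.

Competitive equilibrium: 40 − 0.585q = 13.1 + 0.4q → q* = 27.3096, p* = 24.0239.
Marginal revenue: MR = 40 − 1.17q. Set MR = MC: 40 − 1.17q = 13.1 + 0.4q → q_m = 17.1338.
Price p_m = 40 − 0.585·17.1338 = 29.9767; MC(q_m) = 13.1 + 0.4·17.1338 = 19.9535.
Competitive q* = 27.3096, so Δq = 10.1758; wedge = 29.9767 − 19.9535 = 10.0232.
Deadweight loss = ½ × 10.1758 × 10.0232 = 51.

51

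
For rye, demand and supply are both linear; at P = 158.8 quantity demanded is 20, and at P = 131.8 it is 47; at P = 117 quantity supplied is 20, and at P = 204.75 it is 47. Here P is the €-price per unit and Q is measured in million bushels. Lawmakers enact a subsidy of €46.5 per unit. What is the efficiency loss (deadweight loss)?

Demand slope = (131.8 − 158.8)/(47 − 20) = −1, so P = 178.8 − Q.
Supply slope = (204.75 − 117)/(47 − 20) = 3.25, so P = 52 + 3.25Q.
Competitive equilibrium: 178.8 − Q = 52 + 3.25Q → Q* = 29.8353, P* = 148.9647.
The subsidy lowers effective supply by 46.5: P = 5.5 + 3.25Q.
New quantity: 178.8 − Q = 5.5 + 3.25Q → Q' = 40.7765.
Overproduction ΔQ = 40.7765 − 29.8353 = 10.9412; wedge = subsidy = 46.5.
DWL = ½ × 10.9412 × 46.5 = €254.38 million.

€254.38 million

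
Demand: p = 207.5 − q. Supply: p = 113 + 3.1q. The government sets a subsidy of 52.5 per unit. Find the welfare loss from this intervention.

Competitive equilibrium: 207.5 − q = 113 + 3.1q → q* = 23.0488, p* = 184.4512.
The subsidy lowers effective supply by 52.5: p = 60.5 + 3.1q.
New quantity: 207.5 − q = 60.5 + 3.1q → q' = 35.8537.
Overproduction Δq = 35.8537 − 23.0488 = 12.8049; wedge = subsidy = 52.5.
DWL = ½ × 12.8049 × 52.5 = 336.13.

336.13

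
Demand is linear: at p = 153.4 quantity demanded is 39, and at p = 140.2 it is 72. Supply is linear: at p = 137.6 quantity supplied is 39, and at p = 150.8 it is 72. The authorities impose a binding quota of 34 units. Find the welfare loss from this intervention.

Demand slope = (140.2 − 153.4)/(72 − 39) = −0.4, so p = 169 − 0.4q.
Supply slope = (150.8 − 137.6)/(72 − 39) = 0.4, so p = 122 + 0.4q.
Competitive equilibrium: 169 − 0.4q = 122 + 0.4q → q* = 58.75, p* = 145.5.
At q = 34: demand price = 169 − 0.4·34 = 155.4; supply price = 122 + 0.4·34 = 135.6.
Δq = 58.75 − 34 = 24.75; wedge = 155.4 − 135.6 = 19.8.
Deadweight loss = ½ × 24.75 × 19.8 = 245.025.

245.025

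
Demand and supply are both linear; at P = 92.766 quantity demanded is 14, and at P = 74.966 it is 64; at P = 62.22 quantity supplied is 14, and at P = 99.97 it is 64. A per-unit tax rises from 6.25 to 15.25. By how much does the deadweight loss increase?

Demand slope = (74.966 − 92.766)/(64 − 14) = −0.356, so P = 97.75 − 0.356Q.
Supply slope = (99.97 − 62.22)/(64 − 14) = 0.755, so P = 51.65 + 0.755Q.
Competitive equilibrium: 97.75 − 0.356Q = 51.65 + 0.755Q → Q* = 41.4941, P* = 82.9781.
For a per-unit tax t: ΔQ = t/1.111, so DWL = ½·t·(t/1.111) = t²/2.222.
At t = 6.25: DWL = 17.58. At t = 15.25: DWL = 104.664.
Increase = 104.664 − 17.58 = 87.08.

87.08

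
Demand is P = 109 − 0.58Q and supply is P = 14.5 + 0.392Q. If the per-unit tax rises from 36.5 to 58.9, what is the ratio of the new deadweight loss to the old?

2.604

Competitive equilibrium: 109 − 0.58Q = 14.5 + 0.392Q → Q* = 97.2222, P* = 52.6111.
For a per-unit tax t: ΔQ = t/0.972, so DWL = ½·t·(t/0.972) = t²/1.944.
At t = 36.5: DWL = 685.314. At t = 58.9: DWL = 1784.573.
Ratio = (58.9/36.5)² = 2.604.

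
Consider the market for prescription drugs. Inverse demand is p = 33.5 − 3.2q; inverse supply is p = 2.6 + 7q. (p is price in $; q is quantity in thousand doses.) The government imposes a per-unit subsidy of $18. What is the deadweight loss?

$15.88 thousand

Competitive equilibrium: 33.5 − 3.2q = 2.6 + 7q → q* = 3.0294, p* = 23.8059.
The subsidy lowers effective supply by 18: p = 7q − 15.4.
New quantity: 33.5 − 3.2q = 7q − 15.4 → q' = 4.7941.
Overproduction Δq = 4.7941 − 3.0294 = 1.7647; wedge = subsidy = 18.
Welfare loss = ½ × 1.7647 × 18 = $15.88 thousand.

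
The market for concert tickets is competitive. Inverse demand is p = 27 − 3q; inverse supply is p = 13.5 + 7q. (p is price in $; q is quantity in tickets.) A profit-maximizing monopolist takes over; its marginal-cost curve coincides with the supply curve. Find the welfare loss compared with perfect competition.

$0.49

Competitive equilibrium: 27 − 3q = 13.5 + 7q → q* = 1.35, p* = 22.95.
Marginal revenue: MR = 27 − 6q. Set MR = MC: 27 − 6q = 13.5 + 7q → q_m = 1.0385.
Price p_m = 27 − 3·1.0385 = 23.8845; MC(q_m) = 13.5 + 7·1.0385 = 20.7695.
Competitive q* = 1.35, so Δq = 0.3115; wedge = 23.8845 − 20.7695 = 3.115.
The triangle = ½ × 0.3115 × 3.115 = $0.49.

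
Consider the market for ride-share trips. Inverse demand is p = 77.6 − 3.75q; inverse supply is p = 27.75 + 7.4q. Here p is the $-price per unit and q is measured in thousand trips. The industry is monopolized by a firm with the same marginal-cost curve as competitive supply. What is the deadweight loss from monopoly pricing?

Competitive equilibrium: 77.6 − 3.75q = 27.75 + 7.4q → q* = 4.4709, p* = 60.8343.
Marginal revenue: MR = 77.6 − 7.5q. Set MR = MC: 77.6 − 7.5q = 27.75 + 7.4q → q_m = 3.3456.
Price p_m = 77.6 − 3.75·3.3456 = 65.054; MC(q_m) = 27.75 + 7.4·3.3456 = 52.5074.
Competitive q* = 4.4709, so Δq = 1.1253; wedge = 65.054 − 52.5074 = 12.5466.
DWL = ½ × 1.1253 × 12.5466 = $7.06 thousand.

$7.06 thousand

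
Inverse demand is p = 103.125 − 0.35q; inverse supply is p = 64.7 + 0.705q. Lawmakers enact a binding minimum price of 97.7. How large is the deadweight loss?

230.90

Competitive equilibrium: 103.125 − 0.35q = 64.7 + 0.705q → q* = 36.4218, p* = 90.3774.
At the floor p = 97.7, quantity demanded = (103.125 − 97.7)/0.35 = 15.5.
Sellers' marginal cost at q' = 15.5: 64.7 + 0.705·15.5 = 75.6275.
Δq = 36.4218 − 15.5 = 20.9218; wedge = 97.7 − 75.6275 = 22.0725.
The triangle = ½ × 20.9218 × 22.0725 = 230.90.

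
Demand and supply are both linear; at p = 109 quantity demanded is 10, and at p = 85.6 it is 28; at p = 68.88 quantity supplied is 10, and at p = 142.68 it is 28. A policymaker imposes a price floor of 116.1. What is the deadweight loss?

448.69

Demand slope = (85.6 − 109)/(28 − 10) = −1.3, so p = 122 − 1.3q.
Supply slope = (142.68 − 68.88)/(28 − 10) = 4.1, so p = 27.88 + 4.1q.
Competitive equilibrium: 122 − 1.3q = 27.88 + 4.1q → q* = 17.4296, p* = 99.3415.
At the floor p = 116.1, quantity demanded = (122 − 116.1)/1.3 = 4.5385.
Sellers' marginal cost at q' = 4.5385: 27.88 + 4.1·4.5385 = 46.4879.
Δq = 17.4296 − 4.5385 = 12.8911; wedge = 116.1 − 46.4879 = 69.6121.
Welfare loss = ½ × 12.8911 × 69.6121 = 448.69.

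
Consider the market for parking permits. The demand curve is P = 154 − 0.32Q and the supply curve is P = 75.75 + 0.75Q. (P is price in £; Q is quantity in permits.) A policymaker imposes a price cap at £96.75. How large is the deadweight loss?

Competitive equilibrium: 154 − 0.32Q = 75.75 + 0.75Q → Q* = 73.1308, P* = 130.5981.
At the ceiling P = 96.75, quantity supplied = (96.75 − 75.75)/0.75 = 28.
Willingness to pay at Q' = 28: 154 − 0.32·28 = 145.04.
ΔQ = 73.1308 − 28 = 45.1308; wedge = 145.04 − 96.75 = 48.29.
Deadweight loss = ½ × 45.1308 × 48.29 = £1089.68.

£1089.68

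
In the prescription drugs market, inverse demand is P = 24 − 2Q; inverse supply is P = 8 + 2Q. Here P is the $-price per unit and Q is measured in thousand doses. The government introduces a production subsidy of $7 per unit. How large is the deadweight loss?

$6.125 thousand

Competitive equilibrium: 24 − 2Q = 8 + 2Q → Q* = 4, P* = 16.
The subsidy lowers effective supply by 7: P = 1 + 2Q.
New quantity: 24 − 2Q = 1 + 2Q → Q' = 5.75.
Overproduction ΔQ = 5.75 − 4 = 1.75; wedge = subsidy = 7.
DWL = ½ × 1.75 × 7 = $6.125 thousand.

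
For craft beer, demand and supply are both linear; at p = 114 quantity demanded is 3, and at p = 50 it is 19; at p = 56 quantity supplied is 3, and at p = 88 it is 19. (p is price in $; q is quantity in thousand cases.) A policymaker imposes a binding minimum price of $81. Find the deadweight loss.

Demand slope = (50 − 114)/(19 − 3) = −4, so p = 126 − 4q.
Supply slope = (88 − 56)/(19 − 3) = 2, so p = 50 + 2q.
Competitive equilibrium: 126 − 4q = 50 + 2q → q* = 12.6667, p* = 75.3333.
At the floor p = 81, quantity demanded = (126 − 81)/4 = 11.25.
Sellers' marginal cost at q' = 11.25: 50 + 2·11.25 = 72.5.
Δq = 12.6667 − 11.25 = 1.4167; wedge = 81 − 72.5 = 8.5.
Welfare loss = ½ × 1.4167 × 8.5 = $6.02 thousand.

$6.02 thousand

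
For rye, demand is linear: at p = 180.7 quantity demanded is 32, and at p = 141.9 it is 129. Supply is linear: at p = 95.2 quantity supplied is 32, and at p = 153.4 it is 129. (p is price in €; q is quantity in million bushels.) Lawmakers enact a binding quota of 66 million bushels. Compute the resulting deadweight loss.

Demand slope = (141.9 − 180.7)/(129 − 32) = −0.4, so p = 193.5 − 0.4q.
Supply slope = (153.4 − 95.2)/(129 − 32) = 0.6, so p = 76 + 0.6q.
Competitive equilibrium: 193.5 − 0.4q = 76 + 0.6q → q* = 117.5, p* = 146.5.
At q = 66: demand price = 193.5 − 0.4·66 = 167.1; supply price = 76 + 0.6·66 = 115.6.
Δq = 117.5 − 66 = 51.5; wedge = 167.1 − 115.6 = 51.5.
DWL = ½ × 51.5 × 51.5 = €1326.125 million.

€1326.125 million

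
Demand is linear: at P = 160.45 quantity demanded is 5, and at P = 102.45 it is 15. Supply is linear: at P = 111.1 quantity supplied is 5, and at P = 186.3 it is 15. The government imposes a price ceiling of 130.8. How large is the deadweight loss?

Demand slope = (102.45 − 160.45)/(15 − 5) = −5.8, so P = 189.45 − 5.8Q.
Supply slope = (186.3 − 111.1)/(15 − 5) = 7.52, so P = 73.5 + 7.52Q.
Competitive equilibrium: 189.45 − 5.8Q = 73.5 + 7.52Q → Q* = 8.705, P* = 138.9613.
At the ceiling P = 130.8, quantity supplied = (130.8 − 73.5)/7.52 = 7.6197.
Willingness to pay at Q' = 7.6197: 189.45 − 5.8·7.6197 = 145.2557.
ΔQ = 8.705 − 7.6197 = 1.0853; wedge = 145.2557 − 130.8 = 14.4557.
DWL = ½ × 1.0853 × 14.4557 = 7.84.

7.84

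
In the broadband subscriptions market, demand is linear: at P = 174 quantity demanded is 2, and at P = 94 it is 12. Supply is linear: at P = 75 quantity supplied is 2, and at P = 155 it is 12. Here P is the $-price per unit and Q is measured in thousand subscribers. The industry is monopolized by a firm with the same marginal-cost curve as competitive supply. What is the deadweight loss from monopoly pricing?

$59.59 thousand

Demand slope = (94 − 174)/(12 − 2) = −8, so P = 190 − 8Q.
Supply slope = (155 − 75)/(12 − 2) = 8, so P = 59 + 8Q.
Competitive equilibrium: 190 − 8Q = 59 + 8Q → Q* = 8.1875, P* = 124.5.
Marginal revenue: MR = 190 − 16Q. Set MR = MC: 190 − 16Q = 59 + 8Q → Q_m = 5.4583.
Price P_m = 190 − 8·5.4583 = 146.3336; MC(Q_m) = 59 + 8·5.4583 = 102.6664.
Competitive Q* = 8.1875, so ΔQ = 2.7292; wedge = 146.3336 − 102.6664 = 43.6672.
Deadweight loss = ½ × 2.7292 × 43.6672 = $59.59 thousand.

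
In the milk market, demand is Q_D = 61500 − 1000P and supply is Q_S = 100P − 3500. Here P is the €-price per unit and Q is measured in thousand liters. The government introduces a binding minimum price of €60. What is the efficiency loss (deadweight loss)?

€4545.45 thousand

In inverse form: demand P = 61.5 − 0.001Q, supply P = 35 + 0.01Q.
Competitive equilibrium: 61.5 − 0.001Q = 35 + 0.01Q → Q* = 2409.0909, P* = 59.0909.
At the floor P = 60, quantity demanded = (61.5 − 60)/0.001 = 1500.
Sellers' marginal cost at Q' = 1500: 35 + 0.01·1500 = 50.
ΔQ = 2409.0909 − 1500 = 909.0909; wedge = 60 − 50 = 10.
Deadweight loss = ½ × 909.0909 × 10 = €4545.45 thousand.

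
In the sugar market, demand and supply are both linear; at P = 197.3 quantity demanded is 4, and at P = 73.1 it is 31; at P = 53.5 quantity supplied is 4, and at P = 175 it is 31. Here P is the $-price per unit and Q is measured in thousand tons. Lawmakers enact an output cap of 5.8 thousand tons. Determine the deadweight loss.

Demand slope = (73.1 − 197.3)/(31 − 4) = −4.6, so P = 215.7 − 4.6Q.
Supply slope = (175 − 53.5)/(31 − 4) = 4.5, so P = 35.5 + 4.5Q.
Competitive equilibrium: 215.7 − 4.6Q = 35.5 + 4.5Q → Q* = 19.8022, P* = 124.6099.
At Q = 5.8: demand price = 215.7 − 4.6·5.8 = 189.02; supply price = 35.5 + 4.5·5.8 = 61.6.
ΔQ = 19.8022 − 5.8 = 14.0022; wedge = 189.02 − 61.6 = 127.42.
Welfare loss = ½ × 14.0022 × 127.42 = $892.08 thousand.

$892.08 thousand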